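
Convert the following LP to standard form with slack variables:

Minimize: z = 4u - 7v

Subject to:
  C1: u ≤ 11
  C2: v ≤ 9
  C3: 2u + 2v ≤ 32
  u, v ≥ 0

min z = 4u - 7v

s.t.
  u + s1 = 11
  v + s2 = 9
  2u + 2v + s3 = 32
  u, v, s1, s2, s3 ≥ 0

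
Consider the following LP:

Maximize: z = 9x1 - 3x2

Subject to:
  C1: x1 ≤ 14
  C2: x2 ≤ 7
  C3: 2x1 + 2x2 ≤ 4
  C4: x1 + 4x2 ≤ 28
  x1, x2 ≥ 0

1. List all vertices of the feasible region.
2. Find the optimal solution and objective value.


1. (0, 0), (2, 0), (0, 2)
2. x1 = 2, x2 = 0, z = 18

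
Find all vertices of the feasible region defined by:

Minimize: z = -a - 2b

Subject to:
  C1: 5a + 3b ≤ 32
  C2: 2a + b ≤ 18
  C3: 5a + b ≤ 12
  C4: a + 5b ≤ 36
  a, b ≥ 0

(0, 0), (2.4, 0), (1, 7), (0, 7.2)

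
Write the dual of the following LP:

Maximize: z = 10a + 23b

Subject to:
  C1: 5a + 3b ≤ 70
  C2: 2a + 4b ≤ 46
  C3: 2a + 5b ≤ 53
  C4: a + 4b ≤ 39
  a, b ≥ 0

Primal max cᵀx s.t. Ax ≤ b, x ≥ 0  →  Dual min bᵀy s.t. Aᵀy ≥ c, y ≥ 0.

Minimize: z = 70y1 + 46y2 + 53y3 + 39y4

Subject to:
  5y1 + 2y2 + 2y3 + y4 ≥ 10
  3y1 + 4y2 + 5y3 + 4y4 ≥ 23
  y1, y2, y3, y4 ≥ 0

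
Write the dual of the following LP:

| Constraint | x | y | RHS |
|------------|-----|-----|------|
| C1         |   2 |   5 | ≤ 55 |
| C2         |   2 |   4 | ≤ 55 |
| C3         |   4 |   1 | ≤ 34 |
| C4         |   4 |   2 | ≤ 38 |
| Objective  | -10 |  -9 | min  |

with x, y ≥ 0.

Primal min cᵀx s.t. Ax ≤ b, x ≥ 0  →  Dual max −bᵀy s.t. Aᵀy ≥ −c, y ≥ 0.

Maximize: z = -55y1 - 55y2 - 34y3 - 38y4

Subject to:
  2y1 + 2y2 + 4y3 + 4y4 ≥ 10
  5y1 + 4y2 + y3 + 2y4 ≥ 9
  y1, y2, y3, y4 ≥ 0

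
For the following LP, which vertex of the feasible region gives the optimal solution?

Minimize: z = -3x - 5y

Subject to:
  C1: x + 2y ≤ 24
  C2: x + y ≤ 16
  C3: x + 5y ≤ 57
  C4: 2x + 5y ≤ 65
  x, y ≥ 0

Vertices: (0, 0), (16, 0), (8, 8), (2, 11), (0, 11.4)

Evaluate the objective at each vertex of the feasible region:
  z(0, 0) = 0
  z(16, 0) = -48
  z(8, 8) = -64  ←
  z(2, 11) = -61
  z(0, 11.4) = -57
The minimum is at x = 8, y = 8.

(8, 8)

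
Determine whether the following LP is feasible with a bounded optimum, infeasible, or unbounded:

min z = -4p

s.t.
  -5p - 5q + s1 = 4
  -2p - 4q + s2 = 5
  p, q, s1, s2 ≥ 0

Unbounded (objective can decrease without bound)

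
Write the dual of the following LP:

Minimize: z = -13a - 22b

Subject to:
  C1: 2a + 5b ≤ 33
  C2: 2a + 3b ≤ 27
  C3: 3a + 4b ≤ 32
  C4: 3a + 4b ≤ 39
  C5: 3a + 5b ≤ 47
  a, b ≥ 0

Primal min cᵀx s.t. Ax ≤ b, x ≥ 0  →  Dual max −bᵀy s.t. Aᵀy ≥ −c, y ≥ 0.

Maximize: z = -33y1 - 27y2 - 32y3 - 39y4 - 47y5

Subject to:
  2y1 + 2y2 + 3y3 + 3y4 + 3y5 ≥ 13
  5y1 + 3y2 + 4y3 + 4y4 + 5y5 ≥ 22
  y1, y2, y3, y4, y5 ≥ 0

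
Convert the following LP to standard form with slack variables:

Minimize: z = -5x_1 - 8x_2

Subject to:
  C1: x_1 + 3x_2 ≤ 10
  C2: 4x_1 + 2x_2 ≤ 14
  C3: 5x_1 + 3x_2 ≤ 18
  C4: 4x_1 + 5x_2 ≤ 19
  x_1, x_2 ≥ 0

min z = -5x_1 - 8x_2

s.t.
  x_1 + 3x_2 + s1 = 10
  4x_1 + 2x_2 + s2 = 14
  5x_1 + 3x_2 + s3 = 18
  4x_1 + 5x_2 + s4 = 19
  x_1, x_2, s1, s2, s3, s4 ≥ 0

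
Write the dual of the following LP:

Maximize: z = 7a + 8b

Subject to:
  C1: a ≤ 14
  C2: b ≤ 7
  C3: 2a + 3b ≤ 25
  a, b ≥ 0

Primal max cᵀx s.t. Ax ≤ b, x ≥ 0  →  Dual min bᵀy s.t. Aᵀy ≥ c, y ≥ 0.

Minimize: z = 14y1 + 7y2 + 25y3

Subject to:
  y1 + 2y3 ≥ 7
  y2 + 3y3 ≥ 8
  y1, y2, y3 ≥ 0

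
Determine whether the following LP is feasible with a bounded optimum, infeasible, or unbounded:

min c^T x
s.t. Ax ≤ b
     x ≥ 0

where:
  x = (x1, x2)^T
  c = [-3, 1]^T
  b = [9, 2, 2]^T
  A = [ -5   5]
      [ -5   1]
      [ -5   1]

Unbounded (objective can decrease without bound)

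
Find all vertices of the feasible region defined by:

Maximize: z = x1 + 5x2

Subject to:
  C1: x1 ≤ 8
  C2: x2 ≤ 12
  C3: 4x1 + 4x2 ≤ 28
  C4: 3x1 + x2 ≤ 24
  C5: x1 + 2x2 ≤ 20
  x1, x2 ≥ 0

(0, 0), (7, 0), (0, 7)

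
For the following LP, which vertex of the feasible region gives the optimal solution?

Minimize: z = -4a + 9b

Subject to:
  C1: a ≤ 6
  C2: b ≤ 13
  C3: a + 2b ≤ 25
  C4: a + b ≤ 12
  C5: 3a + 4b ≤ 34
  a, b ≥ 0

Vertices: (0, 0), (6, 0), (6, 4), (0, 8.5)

Evaluate the objective at each vertex of the feasible region:
  z(0, 0) = 0
  z(6, 0) = -24  ←
  z(6, 4) = 12
  z(0, 8.5) = 76.5
The minimum is at a = 6, b = 0.

(6, 0)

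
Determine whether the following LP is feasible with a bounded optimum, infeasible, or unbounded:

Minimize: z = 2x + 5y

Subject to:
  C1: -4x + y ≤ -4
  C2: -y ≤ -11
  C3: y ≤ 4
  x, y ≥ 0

Infeasible (no feasible solution exists)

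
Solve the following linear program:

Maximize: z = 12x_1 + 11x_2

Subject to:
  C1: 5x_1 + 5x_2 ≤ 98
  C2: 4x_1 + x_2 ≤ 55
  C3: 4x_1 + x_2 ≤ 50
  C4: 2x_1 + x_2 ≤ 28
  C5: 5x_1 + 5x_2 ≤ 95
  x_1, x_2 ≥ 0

Evaluate the objective at each vertex of the feasible region:
  z(0, 0) = 0
  z(12.5, 0) = 150
  z(11, 6) = 198
  z(9, 10) = 218  ←
  z(0, 19) = 209
The maximum is at x_1 = 9, x_2 = 10.

x_1 = 9, x_2 = 10, z = 218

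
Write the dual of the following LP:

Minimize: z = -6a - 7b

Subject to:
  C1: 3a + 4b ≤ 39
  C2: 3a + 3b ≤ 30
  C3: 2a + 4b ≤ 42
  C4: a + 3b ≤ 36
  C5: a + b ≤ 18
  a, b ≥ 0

Primal min cᵀx s.t. Ax ≤ b, x ≥ 0  →  Dual max −bᵀy s.t. Aᵀy ≥ −c, y ≥ 0.

Maximize: z = -39y1 - 30y2 - 42y3 - 36y4 - 18y5

Subject to:
  3y1 + 3y2 + 2y3 + y4 + y5 ≥ 6
  4y1 + 3y2 + 4y3 + 3y4 + y5 ≥ 7
  y1, y2, y3, y4, y5 ≥ 0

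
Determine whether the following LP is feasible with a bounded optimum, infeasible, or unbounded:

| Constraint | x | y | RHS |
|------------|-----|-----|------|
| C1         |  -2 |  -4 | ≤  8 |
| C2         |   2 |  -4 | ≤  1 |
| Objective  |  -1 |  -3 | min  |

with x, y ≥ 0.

Unbounded (objective can decrease without bound)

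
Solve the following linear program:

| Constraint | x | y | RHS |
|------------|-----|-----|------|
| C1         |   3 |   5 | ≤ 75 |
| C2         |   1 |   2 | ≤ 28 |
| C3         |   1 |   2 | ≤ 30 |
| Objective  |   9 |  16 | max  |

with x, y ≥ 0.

Evaluate the objective at each vertex of the feasible region:
  z(0, 0) = 0
  z(25, 0) = 225
  z(10, 9) = 234  ←
  z(0, 14) = 224
The maximum is at x = 10, y = 9.

x = 10, y = 9, z = 234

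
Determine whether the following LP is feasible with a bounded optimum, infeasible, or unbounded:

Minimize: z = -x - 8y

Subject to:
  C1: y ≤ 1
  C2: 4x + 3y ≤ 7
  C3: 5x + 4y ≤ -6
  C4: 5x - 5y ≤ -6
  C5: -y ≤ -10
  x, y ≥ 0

Infeasible (no feasible solution exists)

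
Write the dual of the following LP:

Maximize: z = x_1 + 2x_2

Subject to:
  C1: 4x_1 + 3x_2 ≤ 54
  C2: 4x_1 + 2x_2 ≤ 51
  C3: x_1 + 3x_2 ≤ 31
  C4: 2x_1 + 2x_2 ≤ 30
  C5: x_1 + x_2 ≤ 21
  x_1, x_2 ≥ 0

Primal max cᵀx s.t. Ax ≤ b, x ≥ 0  →  Dual min bᵀy s.t. Aᵀy ≥ c, y ≥ 0.

Minimize: z = 54y1 + 51y2 + 31y3 + 30y4 + 21y5

Subject to:
  4y1 + 4y2 + y3 + 2y4 + y5 ≥ 1
  3y1 + 2y2 + 3y3 + 2y4 + y5 ≥ 2
  y1, y2, y3, y4, y5 ≥ 0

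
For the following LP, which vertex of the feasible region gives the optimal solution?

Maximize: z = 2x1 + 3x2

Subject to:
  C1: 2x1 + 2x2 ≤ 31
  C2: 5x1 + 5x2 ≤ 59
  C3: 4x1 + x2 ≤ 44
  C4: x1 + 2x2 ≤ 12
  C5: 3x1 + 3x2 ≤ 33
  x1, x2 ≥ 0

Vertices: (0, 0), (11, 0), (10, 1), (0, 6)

Evaluate the objective at each vertex of the feasible region:
  z(0, 0) = 0
  z(11, 0) = 22
  z(10, 1) = 23  ←
  z(0, 6) = 18
The maximum is at x1 = 10, x2 = 1.

(10, 1)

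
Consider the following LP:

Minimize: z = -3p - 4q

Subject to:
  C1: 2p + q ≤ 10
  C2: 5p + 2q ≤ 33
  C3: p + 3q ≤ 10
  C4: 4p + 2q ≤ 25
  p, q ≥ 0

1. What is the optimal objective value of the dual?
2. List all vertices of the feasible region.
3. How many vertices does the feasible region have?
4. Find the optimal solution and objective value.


1. -20
2. (0, 0), (5, 0), (4, 2), (0, 3.333)
3. 4
4. p = 4, q = 2, z = -20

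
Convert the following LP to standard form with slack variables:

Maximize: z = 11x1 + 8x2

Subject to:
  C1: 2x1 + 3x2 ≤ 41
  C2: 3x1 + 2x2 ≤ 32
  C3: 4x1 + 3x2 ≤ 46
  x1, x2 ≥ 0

max z = 11x1 + 8x2

s.t.
  2x1 + 3x2 + s1 = 41
  3x1 + 2x2 + s2 = 32
  4x1 + 3x2 + s3 = 46
  x1, x2, s1, s2, s3 ≥ 0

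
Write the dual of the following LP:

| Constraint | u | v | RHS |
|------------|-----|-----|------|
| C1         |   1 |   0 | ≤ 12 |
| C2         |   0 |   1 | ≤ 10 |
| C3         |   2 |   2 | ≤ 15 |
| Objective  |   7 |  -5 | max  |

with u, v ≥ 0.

Primal max cᵀx s.t. Ax ≤ b, x ≥ 0  →  Dual min bᵀy s.t. Aᵀy ≥ c, y ≥ 0.

Minimize: z = 12y1 + 10y2 + 15y3

Subject to:
  y1 + 2y3 ≥ 7
  y2 + 2y3 ≥ -5
  y1, y2, y3 ≥ 0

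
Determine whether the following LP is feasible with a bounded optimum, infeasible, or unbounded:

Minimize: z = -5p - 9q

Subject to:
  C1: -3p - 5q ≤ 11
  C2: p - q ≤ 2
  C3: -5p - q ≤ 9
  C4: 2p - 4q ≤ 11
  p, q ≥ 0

Unbounded (objective can decrease without bound)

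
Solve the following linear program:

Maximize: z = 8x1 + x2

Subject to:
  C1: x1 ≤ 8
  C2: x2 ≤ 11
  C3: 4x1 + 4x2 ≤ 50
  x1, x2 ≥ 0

Evaluate the objective at each vertex of the feasible region:
  z(0, 0) = 0
  z(8, 0) = 64
  z(8, 4.5) = 68.5  ←
  z(1.5, 11) = 23
  z(0, 11) = 11
The maximum is at x1 = 8, x2 = 4.5.

x1 = 8, x2 = 4.5, z = 68.5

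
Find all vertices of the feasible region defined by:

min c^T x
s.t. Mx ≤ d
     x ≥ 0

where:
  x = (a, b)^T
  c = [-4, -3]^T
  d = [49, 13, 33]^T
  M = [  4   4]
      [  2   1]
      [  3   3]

(0, 0), (6.5, 0), (2, 9), (0, 11)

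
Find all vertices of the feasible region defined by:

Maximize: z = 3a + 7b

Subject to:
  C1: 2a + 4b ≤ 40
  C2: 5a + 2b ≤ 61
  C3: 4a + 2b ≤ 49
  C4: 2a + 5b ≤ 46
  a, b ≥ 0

(0, 0), (12.2, 0), (12, 0.5), (9.667, 5.167), (8, 6), (0, 9.2)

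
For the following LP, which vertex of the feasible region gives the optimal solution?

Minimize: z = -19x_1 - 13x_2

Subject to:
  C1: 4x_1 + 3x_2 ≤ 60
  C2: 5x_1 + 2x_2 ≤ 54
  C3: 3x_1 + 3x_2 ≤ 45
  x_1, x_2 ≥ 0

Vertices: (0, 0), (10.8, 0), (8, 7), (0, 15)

Evaluate the objective at each vertex of the feasible region:
  z(0, 0) = 0
  z(10.8, 0) = -205.2
  z(8, 7) = -243  ←
  z(0, 15) = -195
The minimum is at x_1 = 8, x_2 = 7.

(8, 7)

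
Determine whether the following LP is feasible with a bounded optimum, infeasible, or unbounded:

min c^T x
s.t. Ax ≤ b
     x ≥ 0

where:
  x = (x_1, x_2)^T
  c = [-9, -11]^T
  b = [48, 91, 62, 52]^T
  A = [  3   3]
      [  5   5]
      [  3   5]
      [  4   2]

Feasible with a bounded optimal solution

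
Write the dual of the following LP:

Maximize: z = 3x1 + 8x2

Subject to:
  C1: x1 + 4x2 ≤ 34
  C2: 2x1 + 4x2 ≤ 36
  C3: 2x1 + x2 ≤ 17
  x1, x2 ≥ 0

Primal max cᵀx s.t. Ax ≤ b, x ≥ 0  →  Dual min bᵀy s.t. Aᵀy ≥ c, y ≥ 0.

Minimize: z = 34y1 + 36y2 + 17y3

Subject to:
  y1 + 2y2 + 2y3 ≥ 3
  4y1 + 4y2 + y3 ≥ 8
  y1, y2, y3 ≥ 0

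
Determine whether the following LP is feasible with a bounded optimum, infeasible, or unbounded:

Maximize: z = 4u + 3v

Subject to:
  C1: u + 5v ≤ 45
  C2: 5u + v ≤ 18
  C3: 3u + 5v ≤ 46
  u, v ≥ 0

Feasible with a bounded optimal solution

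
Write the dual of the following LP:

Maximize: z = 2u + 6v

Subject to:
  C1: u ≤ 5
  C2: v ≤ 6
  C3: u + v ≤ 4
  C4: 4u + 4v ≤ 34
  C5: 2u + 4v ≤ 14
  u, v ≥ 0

Primal max cᵀx s.t. Ax ≤ b, x ≥ 0  →  Dual min bᵀy s.t. Aᵀy ≥ c, y ≥ 0.

Minimize: z = 5y1 + 6y2 + 4y3 + 34y4 + 14y5

Subject to:
  y1 + y3 + 4y4 + 2y5 ≥ 2
  y2 + y3 + 4y4 + 4y5 ≥ 6
  y1, y2, y3, y4, y5 ≥ 0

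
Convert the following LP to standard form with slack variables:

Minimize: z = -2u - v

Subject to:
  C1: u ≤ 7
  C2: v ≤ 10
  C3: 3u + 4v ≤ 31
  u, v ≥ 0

min z = -2u - v

s.t.
  u + s1 = 7
  v + s2 = 10
  3u + 4v + s3 = 31
  u, v, s1, s2, s3 ≥ 0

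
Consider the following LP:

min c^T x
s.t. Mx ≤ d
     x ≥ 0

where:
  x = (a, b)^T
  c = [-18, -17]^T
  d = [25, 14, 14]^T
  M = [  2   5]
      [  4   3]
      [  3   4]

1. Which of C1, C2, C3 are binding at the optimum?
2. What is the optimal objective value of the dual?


1. C2, C3
2. -70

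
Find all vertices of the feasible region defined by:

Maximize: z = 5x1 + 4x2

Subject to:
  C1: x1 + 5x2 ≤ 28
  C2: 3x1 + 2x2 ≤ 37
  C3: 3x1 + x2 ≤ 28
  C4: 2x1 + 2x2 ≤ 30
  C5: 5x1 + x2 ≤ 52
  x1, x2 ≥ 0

(0, 0), (9.333, 0), (8, 4), (0, 5.6)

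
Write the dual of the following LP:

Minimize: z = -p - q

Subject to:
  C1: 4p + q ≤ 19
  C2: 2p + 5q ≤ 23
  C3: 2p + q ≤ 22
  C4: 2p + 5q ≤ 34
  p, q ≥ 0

Primal min cᵀx s.t. Ax ≤ b, x ≥ 0  →  Dual max −bᵀy s.t. Aᵀy ≥ −c, y ≥ 0.

Maximize: z = -19y1 - 23y2 - 22y3 - 34y4

Subject to:
  4y1 + 2y2 + 2y3 + 2y4 ≥ 1
  y1 + 5y2 + y3 + 5y4 ≥ 1
  y1, y2, y3, y4 ≥ 0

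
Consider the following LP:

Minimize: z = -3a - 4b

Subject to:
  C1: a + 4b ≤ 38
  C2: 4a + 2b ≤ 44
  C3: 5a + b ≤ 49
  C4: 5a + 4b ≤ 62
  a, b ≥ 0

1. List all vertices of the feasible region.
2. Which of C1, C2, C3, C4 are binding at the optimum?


1. (0, 0), (9.8, 0), (9, 4), (8.667, 4.667), (6, 8), (0, 9.5)
2. C1, C4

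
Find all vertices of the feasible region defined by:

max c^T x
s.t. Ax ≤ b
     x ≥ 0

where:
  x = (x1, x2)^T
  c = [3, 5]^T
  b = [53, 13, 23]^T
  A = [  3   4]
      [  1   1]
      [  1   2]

(0, 0), (13, 0), (3, 10), (0, 11.5)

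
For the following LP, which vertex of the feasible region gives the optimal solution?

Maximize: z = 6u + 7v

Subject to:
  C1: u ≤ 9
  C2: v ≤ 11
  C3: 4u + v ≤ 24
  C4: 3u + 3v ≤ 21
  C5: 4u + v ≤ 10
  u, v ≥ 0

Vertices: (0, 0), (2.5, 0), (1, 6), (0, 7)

Evaluate the objective at each vertex of the feasible region:
  z(0, 0) = 0
  z(2.5, 0) = 15
  z(1, 6) = 48
  z(0, 7) = 49  ←
The maximum is at u = 0, v = 7.

(0, 7)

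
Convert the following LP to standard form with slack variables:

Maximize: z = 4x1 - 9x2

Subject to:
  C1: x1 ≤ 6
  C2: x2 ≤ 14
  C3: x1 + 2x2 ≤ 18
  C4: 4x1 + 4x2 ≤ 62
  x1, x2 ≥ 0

max z = 4x1 - 9x2

s.t.
  x1 + s1 = 6
  x2 + s2 = 14
  x1 + 2x2 + s3 = 18
  4x1 + 4x2 + s4 = 62
  x1, x2, s1, s2, s3, s4 ≥ 0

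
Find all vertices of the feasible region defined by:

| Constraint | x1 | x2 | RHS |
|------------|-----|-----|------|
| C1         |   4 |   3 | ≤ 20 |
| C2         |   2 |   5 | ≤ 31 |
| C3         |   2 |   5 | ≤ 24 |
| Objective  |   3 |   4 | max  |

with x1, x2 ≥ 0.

(0, 0), (5, 0), (2, 4), (0, 4.8)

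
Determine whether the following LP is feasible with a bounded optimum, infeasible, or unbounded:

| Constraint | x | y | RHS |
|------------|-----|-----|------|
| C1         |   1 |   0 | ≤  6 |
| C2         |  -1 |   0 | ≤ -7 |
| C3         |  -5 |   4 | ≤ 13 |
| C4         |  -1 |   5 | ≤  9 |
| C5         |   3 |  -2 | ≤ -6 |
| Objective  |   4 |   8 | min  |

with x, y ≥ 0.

Infeasible (no feasible solution exists)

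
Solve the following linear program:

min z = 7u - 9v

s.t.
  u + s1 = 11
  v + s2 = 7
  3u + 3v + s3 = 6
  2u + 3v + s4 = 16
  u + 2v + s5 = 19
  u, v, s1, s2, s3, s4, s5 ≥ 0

Evaluate the objective at each vertex of the feasible region:
  z(0, 0) = 0
  z(2, 0) = 14
  z(0, 2) = -18  ←
The minimum is at u = 0, v = 2.

u = 0, v = 2, z = -18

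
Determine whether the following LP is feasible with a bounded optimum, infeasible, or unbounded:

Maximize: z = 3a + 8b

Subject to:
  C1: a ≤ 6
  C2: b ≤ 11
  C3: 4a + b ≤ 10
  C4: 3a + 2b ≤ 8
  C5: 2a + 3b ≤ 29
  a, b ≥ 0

Feasible with a bounded optimal solution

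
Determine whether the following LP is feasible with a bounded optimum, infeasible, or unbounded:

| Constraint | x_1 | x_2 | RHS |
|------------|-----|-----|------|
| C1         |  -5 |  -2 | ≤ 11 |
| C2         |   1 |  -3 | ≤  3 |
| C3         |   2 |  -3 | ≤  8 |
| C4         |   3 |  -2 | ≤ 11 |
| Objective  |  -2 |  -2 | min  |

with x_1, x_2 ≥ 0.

Unbounded (objective can decrease without bound)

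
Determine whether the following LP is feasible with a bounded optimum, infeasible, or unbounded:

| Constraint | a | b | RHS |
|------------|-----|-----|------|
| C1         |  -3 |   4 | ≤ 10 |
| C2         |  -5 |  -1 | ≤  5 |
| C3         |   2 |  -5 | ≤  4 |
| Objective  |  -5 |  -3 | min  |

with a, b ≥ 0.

Unbounded (objective can decrease without bound)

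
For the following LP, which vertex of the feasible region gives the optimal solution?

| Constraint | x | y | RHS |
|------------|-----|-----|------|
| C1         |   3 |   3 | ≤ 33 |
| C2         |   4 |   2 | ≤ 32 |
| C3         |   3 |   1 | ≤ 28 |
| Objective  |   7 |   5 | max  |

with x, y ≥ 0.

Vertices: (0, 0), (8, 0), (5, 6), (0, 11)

Evaluate the objective at each vertex of the feasible region:
  z(0, 0) = 0
  z(8, 0) = 56
  z(5, 6) = 65  ←
  z(0, 11) = 55
The maximum is at x = 5, y = 6.

(5, 6)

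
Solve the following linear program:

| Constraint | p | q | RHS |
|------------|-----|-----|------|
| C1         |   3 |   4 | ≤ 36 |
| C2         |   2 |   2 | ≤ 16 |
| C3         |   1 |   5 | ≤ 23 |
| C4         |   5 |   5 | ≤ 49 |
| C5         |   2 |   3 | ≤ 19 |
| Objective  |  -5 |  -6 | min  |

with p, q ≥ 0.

Evaluate the objective at each vertex of the feasible region:
  z(0, 0) = 0
  z(8, 0) = -40
  z(5, 3) = -43  ←
  z(3.714, 3.857) = -41.71
  z(0, 4.6) = -27.6
The minimum is at p = 5, q = 3.

p = 5, q = 3, z = -43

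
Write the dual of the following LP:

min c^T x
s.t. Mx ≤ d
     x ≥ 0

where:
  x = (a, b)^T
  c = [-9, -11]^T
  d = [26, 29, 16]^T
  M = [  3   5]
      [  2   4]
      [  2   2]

Primal min cᵀx s.t. Ax ≤ b, x ≥ 0  →  Dual max −bᵀy s.t. Aᵀy ≥ −c, y ≥ 0.

Maximize: z = -26y1 - 29y2 - 16y3

Subject to:
  3y1 + 2y2 + 2y3 ≥ 9
  5y1 + 4y2 + 2y3 ≥ 11
  y1, y2, y3 ≥ 0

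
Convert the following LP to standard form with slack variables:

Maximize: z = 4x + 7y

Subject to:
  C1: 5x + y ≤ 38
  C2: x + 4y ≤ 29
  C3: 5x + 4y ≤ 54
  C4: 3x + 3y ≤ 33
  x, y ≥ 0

max z = 4x + 7y

s.t.
  5x + y + s1 = 38
  x + 4y + s2 = 29
  5x + 4y + s3 = 54
  3x + 3y + s4 = 33
  x, y, s1, s2, s3, s4 ≥ 0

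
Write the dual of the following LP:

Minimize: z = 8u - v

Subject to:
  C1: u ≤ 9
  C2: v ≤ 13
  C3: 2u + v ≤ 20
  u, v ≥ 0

Primal min cᵀx s.t. Ax ≤ b, x ≥ 0  →  Dual max −bᵀy s.t. Aᵀy ≥ −c, y ≥ 0.

Maximize: z = -9y1 - 13y2 - 20y3

Subject to:
  y1 + 2y3 ≥ -8
  y2 + y3 ≥ 1
  y1, y2, y3 ≥ 0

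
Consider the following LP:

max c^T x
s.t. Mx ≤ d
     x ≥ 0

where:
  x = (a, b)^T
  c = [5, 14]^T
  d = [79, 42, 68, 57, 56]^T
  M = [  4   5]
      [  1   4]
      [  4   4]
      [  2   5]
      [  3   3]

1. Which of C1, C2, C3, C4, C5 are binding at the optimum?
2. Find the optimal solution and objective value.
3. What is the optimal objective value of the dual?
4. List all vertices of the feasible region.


1. C2, C4
2. a = 6, b = 9, z = 156
3. 156
4. (0, 0), (17, 0), (9.333, 7.667), (6, 9), (0, 10.5)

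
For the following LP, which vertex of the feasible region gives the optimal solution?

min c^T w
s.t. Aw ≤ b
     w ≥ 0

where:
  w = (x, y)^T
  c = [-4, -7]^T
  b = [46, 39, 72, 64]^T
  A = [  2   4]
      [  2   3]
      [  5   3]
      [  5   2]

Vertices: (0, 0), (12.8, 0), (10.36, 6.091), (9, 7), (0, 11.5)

Evaluate the objective at each vertex of the feasible region:
  z(0, 0) = 0
  z(12.8, 0) = -51.2
  z(10.36, 6.091) = -84.09
  z(9, 7) = -85  ←
  z(0, 11.5) = -80.5
The minimum is at x = 9, y = 7.

(9, 7)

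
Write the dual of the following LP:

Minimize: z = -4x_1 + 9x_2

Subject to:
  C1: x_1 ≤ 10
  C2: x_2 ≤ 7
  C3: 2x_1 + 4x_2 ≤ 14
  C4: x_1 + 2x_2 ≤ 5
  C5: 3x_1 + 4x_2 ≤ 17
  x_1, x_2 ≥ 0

Primal min cᵀx s.t. Ax ≤ b, x ≥ 0  →  Dual max −bᵀy s.t. Aᵀy ≥ −c, y ≥ 0.

Maximize: z = -10y1 - 7y2 - 14y3 - 5y4 - 17y5

Subject to:
  y1 + 2y3 + y4 + 3y5 ≥ 4
  y2 + 4y3 + 2y4 + 4y5 ≥ -9
  y1, y2, y3, y4, y5 ≥ 0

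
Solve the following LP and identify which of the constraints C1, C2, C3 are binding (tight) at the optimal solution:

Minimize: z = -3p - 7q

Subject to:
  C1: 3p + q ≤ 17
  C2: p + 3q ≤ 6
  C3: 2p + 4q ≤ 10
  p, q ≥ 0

At p = 3, q = 1, compute slack b - a·x for each constraint:
  C1: 17 − 10 = 7  (slack)
  C2: 6 − 6 = 0  (binding)
  C3: 10 − 10 = 0  (binding)

Optimal: p = 3, q = 1
Binding: C2, C3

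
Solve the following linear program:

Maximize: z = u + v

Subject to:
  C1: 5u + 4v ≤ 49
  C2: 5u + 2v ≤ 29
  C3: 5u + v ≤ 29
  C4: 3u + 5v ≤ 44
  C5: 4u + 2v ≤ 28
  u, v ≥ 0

Evaluate the objective at each vertex of the feasible region:
  z(0, 0) = 0
  z(5.8, 0) = 5.8
  z(3, 7) = 10  ←
  z(0, 8.8) = 8.8
The maximum is at u = 3, v = 7.

u = 3, v = 7, z = 10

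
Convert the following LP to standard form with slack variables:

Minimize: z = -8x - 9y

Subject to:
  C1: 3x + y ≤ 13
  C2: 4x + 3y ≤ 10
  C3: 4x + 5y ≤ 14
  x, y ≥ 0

min z = -8x - 9y

s.t.
  3x + y + s1 = 13
  4x + 3y + s2 = 10
  4x + 5y + s3 = 14
  x, y, s1, s2, s3 ≥ 0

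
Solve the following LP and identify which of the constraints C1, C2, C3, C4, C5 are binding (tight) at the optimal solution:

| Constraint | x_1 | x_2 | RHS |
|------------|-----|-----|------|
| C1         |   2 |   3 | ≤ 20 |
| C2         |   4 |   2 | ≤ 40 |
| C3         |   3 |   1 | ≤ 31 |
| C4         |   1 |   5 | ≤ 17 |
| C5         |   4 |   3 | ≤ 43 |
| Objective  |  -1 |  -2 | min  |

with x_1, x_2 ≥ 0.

At x_1 = 7, x_2 = 2, compute slack b - a·x for each constraint:
  C1: 20 − 20 = 0  (binding)
  C2: 40 − 32 = 8  (slack)
  C3: 31 − 23 = 8  (slack)
  C4: 17 − 17 = 0  (binding)
  C5: 43 − 34 = 9  (slack)

Optimal: x_1 = 7, x_2 = 2
Binding: C1, C4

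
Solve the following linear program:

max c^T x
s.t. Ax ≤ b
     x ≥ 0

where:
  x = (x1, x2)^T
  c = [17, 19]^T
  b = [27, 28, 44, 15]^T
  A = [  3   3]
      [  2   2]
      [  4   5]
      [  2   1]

Evaluate the objective at each vertex of the feasible region:
  z(0, 0) = 0
  z(7.5, 0) = 127.5
  z(6, 3) = 159
  z(1, 8) = 169  ←
  z(0, 8.8) = 167.2
The maximum is at x1 = 1, x2 = 8.

x1 = 1, x2 = 8, z = 169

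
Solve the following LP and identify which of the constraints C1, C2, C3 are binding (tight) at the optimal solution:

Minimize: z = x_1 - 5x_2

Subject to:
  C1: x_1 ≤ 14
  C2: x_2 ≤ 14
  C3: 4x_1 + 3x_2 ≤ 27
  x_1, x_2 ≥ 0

At x_1 = 0, x_2 = 9, compute slack b - a·x for each constraint:
  C1: 14 − 0 = 14  (slack)
  C2: 14 − 9 = 5  (slack)
  C3: 27 − 27 = 0  (binding)

Optimal: x_1 = 0, x_2 = 9
Binding: C3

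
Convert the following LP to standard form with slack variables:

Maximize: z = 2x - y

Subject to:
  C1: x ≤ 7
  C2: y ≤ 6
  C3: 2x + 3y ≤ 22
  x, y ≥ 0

max z = 2x - y

s.t.
  x + s1 = 7
  y + s2 = 6
  2x + 3y + s3 = 22
  x, y, s1, s2, s3 ≥ 0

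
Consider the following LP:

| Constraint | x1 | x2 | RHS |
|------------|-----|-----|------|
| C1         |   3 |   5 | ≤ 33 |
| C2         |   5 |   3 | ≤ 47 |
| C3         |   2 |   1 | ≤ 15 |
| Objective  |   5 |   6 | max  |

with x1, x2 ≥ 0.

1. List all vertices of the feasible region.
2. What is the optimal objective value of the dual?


1. (0, 0), (7.5, 0), (6, 3), (0, 6.6)
2. 48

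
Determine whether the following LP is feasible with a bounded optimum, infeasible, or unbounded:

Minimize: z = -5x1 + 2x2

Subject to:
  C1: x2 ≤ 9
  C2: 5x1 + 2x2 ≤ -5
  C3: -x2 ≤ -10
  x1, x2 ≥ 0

Infeasible (no feasible solution exists)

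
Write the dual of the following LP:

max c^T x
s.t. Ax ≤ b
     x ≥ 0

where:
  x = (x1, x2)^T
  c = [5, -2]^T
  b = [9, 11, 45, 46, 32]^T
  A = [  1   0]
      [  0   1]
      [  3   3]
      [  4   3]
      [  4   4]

Primal max cᵀx s.t. Ax ≤ b, x ≥ 0  →  Dual min bᵀy s.t. Aᵀy ≥ c, y ≥ 0.

Minimize: z = 9y1 + 11y2 + 45y3 + 46y4 + 32y5

Subject to:
  y1 + 3y3 + 4y4 + 4y5 ≥ 5
  y2 + 3y3 + 3y4 + 4y5 ≥ -2
  y1, y2, y3, y4, y5 ≥ 0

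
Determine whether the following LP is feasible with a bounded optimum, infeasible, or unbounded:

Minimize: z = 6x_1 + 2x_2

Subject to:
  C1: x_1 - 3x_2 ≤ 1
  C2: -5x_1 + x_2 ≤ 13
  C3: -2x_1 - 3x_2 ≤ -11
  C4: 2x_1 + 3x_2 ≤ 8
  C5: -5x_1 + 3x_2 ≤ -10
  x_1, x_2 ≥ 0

Infeasible (no feasible solution exists)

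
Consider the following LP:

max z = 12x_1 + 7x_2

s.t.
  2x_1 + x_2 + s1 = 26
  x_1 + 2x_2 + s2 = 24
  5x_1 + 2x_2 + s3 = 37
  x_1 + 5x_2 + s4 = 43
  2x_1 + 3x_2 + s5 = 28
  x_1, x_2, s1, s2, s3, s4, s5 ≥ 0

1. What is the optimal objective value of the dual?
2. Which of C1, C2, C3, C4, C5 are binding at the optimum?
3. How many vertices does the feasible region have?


1. 102
2. C3, C5
3. 5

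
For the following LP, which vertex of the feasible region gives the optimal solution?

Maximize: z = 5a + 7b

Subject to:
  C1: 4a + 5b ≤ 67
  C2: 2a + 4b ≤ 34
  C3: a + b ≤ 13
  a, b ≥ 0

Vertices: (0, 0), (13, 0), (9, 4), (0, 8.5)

Evaluate the objective at each vertex of the feasible region:
  z(0, 0) = 0
  z(13, 0) = 65
  z(9, 4) = 73  ←
  z(0, 8.5) = 59.5
The maximum is at a = 9, b = 4.

(9, 4)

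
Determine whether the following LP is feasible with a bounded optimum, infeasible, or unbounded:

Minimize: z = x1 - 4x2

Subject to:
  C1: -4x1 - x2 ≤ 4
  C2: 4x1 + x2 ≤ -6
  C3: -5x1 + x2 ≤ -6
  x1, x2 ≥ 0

Infeasible (no feasible solution exists)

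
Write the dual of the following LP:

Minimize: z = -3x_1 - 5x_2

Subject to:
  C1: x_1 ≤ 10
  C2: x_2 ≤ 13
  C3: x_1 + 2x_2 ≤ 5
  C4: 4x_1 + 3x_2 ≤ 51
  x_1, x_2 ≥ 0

Primal min cᵀx s.t. Ax ≤ b, x ≥ 0  →  Dual max −bᵀy s.t. Aᵀy ≥ −c, y ≥ 0.

Maximize: z = -10y1 - 13y2 - 5y3 - 51y4

Subject to:
  y1 + y3 + 4y4 ≥ 3
  y2 + 2y3 + 3y4 ≥ 5
  y1, y2, y3, y4 ≥ 0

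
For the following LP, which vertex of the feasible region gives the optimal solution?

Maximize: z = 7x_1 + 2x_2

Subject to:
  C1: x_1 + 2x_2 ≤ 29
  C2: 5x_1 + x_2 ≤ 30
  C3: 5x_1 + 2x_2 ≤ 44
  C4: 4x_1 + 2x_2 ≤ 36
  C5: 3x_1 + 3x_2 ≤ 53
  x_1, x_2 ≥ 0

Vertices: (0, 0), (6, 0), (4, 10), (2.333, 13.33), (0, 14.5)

Evaluate the objective at each vertex of the feasible region:
  z(0, 0) = 0
  z(6, 0) = 42
  z(4, 10) = 48  ←
  z(2.333, 13.33) = 43
  z(0, 14.5) = 29
The maximum is at x_1 = 4, x_2 = 10.

(4, 10)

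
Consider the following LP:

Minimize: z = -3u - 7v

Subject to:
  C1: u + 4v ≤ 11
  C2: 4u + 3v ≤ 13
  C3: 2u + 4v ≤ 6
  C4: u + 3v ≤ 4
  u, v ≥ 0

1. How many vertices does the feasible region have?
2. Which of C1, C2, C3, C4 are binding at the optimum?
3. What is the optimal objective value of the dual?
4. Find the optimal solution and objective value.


1. 4
2. C3, C4
3. -10
4. u = 1, v = 1, z = -10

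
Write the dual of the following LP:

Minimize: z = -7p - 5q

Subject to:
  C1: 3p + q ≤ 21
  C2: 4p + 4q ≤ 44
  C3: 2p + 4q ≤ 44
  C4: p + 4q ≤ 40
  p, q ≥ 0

Primal min cᵀx s.t. Ax ≤ b, x ≥ 0  →  Dual max −bᵀy s.t. Aᵀy ≥ −c, y ≥ 0.

Maximize: z = -21y1 - 44y2 - 44y3 - 40y4

Subject to:
  3y1 + 4y2 + 2y3 + y4 ≥ 7
  y1 + 4y2 + 4y3 + 4y4 ≥ 5
  y1, y2, y3, y4 ≥ 0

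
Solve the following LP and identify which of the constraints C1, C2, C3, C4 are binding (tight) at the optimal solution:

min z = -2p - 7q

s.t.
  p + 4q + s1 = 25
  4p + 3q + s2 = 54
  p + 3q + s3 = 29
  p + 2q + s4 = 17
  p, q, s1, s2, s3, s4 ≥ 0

At p = 9, q = 4, compute slack b - a·x for each constraint:
  C1: 25 − 25 = 0  (binding)
  C2: 54 − 48 = 6  (slack)
  C3: 29 − 21 = 8  (slack)
  C4: 17 − 17 = 0  (binding)

Optimal: p = 9, q = 4
Binding: C1, C4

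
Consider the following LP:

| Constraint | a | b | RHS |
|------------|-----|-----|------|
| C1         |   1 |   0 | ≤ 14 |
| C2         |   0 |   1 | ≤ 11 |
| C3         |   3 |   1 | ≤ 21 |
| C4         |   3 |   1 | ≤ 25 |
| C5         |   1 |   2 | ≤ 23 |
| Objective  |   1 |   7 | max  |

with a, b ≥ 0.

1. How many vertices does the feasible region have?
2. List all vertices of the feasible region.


1. 5
2. (0, 0), (7, 0), (3.8, 9.6), (1, 11), (0, 11)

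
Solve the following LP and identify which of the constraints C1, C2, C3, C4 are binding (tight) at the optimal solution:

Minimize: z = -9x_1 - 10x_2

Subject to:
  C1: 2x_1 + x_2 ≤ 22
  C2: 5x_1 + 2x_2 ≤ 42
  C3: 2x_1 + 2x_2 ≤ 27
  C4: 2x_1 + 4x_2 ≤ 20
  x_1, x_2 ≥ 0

At x_1 = 8, x_2 = 1, compute slack b - a·x for each constraint:
  C1: 22 − 17 = 5  (slack)
  C2: 42 − 42 = 0  (binding)
  C3: 27 − 18 = 9  (slack)
  C4: 20 − 20 = 0  (binding)

Optimal: x_1 = 8, x_2 = 1
Binding: C2, C4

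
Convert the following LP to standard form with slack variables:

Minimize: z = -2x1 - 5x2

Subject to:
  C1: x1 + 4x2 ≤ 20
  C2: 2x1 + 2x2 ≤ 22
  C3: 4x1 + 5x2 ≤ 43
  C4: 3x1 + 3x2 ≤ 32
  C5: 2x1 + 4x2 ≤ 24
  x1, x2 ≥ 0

min z = -2x1 - 5x2

s.t.
  x1 + 4x2 + s1 = 20
  2x1 + 2x2 + s2 = 22
  4x1 + 5x2 + s3 = 43
  3x1 + 3x2 + s4 = 32
  2x1 + 4x2 + s5 = 24
  x1, x2, s1, s2, s3, s4, s5 ≥ 0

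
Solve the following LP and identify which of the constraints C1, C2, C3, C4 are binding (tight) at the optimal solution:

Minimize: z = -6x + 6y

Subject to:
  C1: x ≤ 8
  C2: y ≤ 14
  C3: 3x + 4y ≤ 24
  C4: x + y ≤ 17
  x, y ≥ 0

At x = 8, y = 0, compute slack b - a·x for each constraint:
  C1: 8 − 8 = 0  (binding)
  C2: 14 − 0 = 14  (slack)
  C3: 24 − 24 = 0  (binding)
  C4: 17 − 8 = 9  (slack)

Optimal: x = 8, y = 0
Binding: C1, C3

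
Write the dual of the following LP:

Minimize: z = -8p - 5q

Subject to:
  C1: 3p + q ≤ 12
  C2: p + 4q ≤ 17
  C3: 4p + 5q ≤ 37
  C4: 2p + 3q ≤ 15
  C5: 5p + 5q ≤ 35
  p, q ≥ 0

Primal min cᵀx s.t. Ax ≤ b, x ≥ 0  →  Dual max −bᵀy s.t. Aᵀy ≥ −c, y ≥ 0.

Maximize: z = -12y1 - 17y2 - 37y3 - 15y4 - 35y5

Subject to:
  3y1 + y2 + 4y3 + 2y4 + 5y5 ≥ 8
  y1 + 4y2 + 5y3 + 3y4 + 5y5 ≥ 5
  y1, y2, y3, y4, y5 ≥ 0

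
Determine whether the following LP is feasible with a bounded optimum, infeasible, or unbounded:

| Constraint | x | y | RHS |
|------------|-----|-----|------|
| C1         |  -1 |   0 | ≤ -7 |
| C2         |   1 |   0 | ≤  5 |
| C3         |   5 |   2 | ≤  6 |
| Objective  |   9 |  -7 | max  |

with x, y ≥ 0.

Infeasible (no feasible solution exists)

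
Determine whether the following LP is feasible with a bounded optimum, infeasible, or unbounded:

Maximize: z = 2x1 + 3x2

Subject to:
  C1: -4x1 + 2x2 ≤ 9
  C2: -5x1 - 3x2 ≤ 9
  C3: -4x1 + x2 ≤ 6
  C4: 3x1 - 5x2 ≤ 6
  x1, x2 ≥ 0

Unbounded (objective can increase without bound)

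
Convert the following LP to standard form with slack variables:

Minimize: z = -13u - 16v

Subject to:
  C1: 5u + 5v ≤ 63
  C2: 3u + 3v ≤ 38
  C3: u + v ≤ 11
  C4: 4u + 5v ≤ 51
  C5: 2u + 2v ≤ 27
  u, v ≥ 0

min z = -13u - 16v

s.t.
  5u + 5v + s1 = 63
  3u + 3v + s2 = 38
  u + v + s3 = 11
  4u + 5v + s4 = 51
  2u + 2v + s5 = 27
  u, v, s1, s2, s3, s4, s5 ≥ 0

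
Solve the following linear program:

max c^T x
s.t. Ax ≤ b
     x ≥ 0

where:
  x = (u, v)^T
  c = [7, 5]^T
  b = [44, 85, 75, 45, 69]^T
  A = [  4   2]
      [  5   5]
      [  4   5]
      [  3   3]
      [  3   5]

Evaluate the objective at each vertex of the feasible region:
  z(0, 0) = 0
  z(11, 0) = 77
  z(7, 8) = 89  ←
  z(3, 12) = 81
  z(0, 13.8) = 69
The maximum is at u = 7, v = 8.

u = 7, v = 8, z = 89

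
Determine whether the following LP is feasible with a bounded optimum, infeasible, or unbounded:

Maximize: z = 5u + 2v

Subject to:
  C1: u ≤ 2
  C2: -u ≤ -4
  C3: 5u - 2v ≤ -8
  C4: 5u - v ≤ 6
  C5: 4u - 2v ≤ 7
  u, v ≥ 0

Infeasible (no feasible solution exists)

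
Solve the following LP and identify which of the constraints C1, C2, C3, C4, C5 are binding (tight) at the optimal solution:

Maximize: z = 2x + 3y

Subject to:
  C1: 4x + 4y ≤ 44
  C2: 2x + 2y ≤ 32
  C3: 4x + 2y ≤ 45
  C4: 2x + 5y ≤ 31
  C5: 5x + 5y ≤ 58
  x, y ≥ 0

At x = 8, y = 3, compute slack b - a·x for each constraint:
  C1: 44 − 44 = 0  (binding)
  C2: 32 − 22 = 10  (slack)
  C3: 45 − 38 = 7  (slack)
  C4: 31 − 31 = 0  (binding)
  C5: 58 − 55 = 3  (slack)

Optimal: x = 8, y = 3
Binding: C1, C4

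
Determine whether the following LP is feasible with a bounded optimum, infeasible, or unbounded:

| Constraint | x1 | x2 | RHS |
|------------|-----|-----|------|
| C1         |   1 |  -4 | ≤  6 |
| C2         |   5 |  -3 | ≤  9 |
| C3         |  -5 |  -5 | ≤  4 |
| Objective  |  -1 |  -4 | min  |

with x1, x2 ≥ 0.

Unbounded (objective can decrease without bound)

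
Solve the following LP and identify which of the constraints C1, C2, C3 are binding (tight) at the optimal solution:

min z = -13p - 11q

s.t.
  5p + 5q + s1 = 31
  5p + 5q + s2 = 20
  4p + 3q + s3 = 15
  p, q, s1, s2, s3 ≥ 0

At p = 3, q = 1, compute slack b - a·x for each constraint:
  C1: 31 − 20 = 11  (slack)
  C2: 20 − 20 = 0  (binding)
  C3: 15 − 15 = 0  (binding)

Optimal: p = 3, q = 1
Binding: C2, C3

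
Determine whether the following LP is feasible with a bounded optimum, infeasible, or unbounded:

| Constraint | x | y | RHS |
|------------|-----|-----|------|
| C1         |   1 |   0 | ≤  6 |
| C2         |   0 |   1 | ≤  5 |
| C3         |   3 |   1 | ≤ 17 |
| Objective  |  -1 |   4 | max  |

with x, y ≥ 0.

Feasible with a bounded optimal solution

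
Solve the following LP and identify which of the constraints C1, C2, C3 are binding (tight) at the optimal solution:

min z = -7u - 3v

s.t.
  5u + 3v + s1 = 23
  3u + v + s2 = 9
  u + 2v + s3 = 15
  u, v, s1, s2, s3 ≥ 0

At u = 1, v = 6, compute slack b - a·x for each constraint:
  C1: 23 − 23 = 0  (binding)
  C2: 9 − 9 = 0  (binding)
  C3: 15 − 13 = 2  (slack)

Optimal: u = 1, v = 6
Binding: C1, C2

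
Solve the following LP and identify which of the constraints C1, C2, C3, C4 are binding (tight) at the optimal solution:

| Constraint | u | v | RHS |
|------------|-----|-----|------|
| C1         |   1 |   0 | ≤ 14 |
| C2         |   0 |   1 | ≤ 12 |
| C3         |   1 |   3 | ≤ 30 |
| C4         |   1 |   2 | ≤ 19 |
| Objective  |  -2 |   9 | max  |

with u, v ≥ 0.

At u = 0, v = 9.5, compute slack b - a·x for each constraint:
  C1: 14 − 0 = 14  (slack)
  C2: 12 − 9.5 = 2.5  (slack)
  C3: 30 − 28.5 = 1.5  (slack)
  C4: 19 − 19 = 0  (binding)

Optimal: u = 0, v = 9.5
Binding: C4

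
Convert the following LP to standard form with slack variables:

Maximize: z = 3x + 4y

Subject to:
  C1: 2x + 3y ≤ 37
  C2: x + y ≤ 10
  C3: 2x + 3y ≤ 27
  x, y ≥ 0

max z = 3x + 4y

s.t.
  2x + 3y + s1 = 37
  x + y + s2 = 10
  2x + 3y + s3 = 27
  x, y, s1, s2, s3 ≥ 0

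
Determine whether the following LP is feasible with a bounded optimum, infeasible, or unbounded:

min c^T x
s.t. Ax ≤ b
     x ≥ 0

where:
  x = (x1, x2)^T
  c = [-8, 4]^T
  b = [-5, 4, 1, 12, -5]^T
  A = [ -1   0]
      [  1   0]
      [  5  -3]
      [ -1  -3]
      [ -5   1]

Infeasible (no feasible solution exists)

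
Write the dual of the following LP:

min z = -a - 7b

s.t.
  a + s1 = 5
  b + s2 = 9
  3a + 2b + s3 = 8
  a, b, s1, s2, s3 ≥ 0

Primal min cᵀx s.t. Ax ≤ b, x ≥ 0  →  Dual max −bᵀy s.t. Aᵀy ≥ −c, y ≥ 0.

Maximize: z = -5y1 - 9y2 - 8y3

Subject to:
  y1 + 3y3 ≥ 1
  y2 + 2y3 ≥ 7
  y1, y2, y3 ≥ 0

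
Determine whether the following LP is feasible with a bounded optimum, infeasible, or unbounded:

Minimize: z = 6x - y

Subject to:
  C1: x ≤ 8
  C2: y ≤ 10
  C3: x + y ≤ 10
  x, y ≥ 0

Feasible with a bounded optimal solution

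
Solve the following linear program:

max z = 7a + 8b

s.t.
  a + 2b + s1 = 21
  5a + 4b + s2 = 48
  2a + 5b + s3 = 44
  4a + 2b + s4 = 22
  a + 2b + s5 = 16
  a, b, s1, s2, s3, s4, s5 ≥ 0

Evaluate the objective at each vertex of the feasible region:
  z(0, 0) = 0
  z(5.5, 0) = 38.5
  z(2, 7) = 70  ←
  z(0, 8) = 64
The maximum is at a = 2, b = 7.

a = 2, b = 7, z = 70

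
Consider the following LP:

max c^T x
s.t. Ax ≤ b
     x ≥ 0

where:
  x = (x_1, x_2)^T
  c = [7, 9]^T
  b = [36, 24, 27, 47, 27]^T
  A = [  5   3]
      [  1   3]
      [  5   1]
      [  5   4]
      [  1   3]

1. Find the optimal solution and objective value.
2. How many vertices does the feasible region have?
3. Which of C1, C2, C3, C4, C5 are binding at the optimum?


1. x_1 = 3, x_2 = 7, z = 84
2. 5
3. C1, C2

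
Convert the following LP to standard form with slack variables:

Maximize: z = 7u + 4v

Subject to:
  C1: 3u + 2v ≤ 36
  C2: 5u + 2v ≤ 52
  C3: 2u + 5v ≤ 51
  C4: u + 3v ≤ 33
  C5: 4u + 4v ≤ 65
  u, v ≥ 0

max z = 7u + 4v

s.t.
  3u + 2v + s1 = 36
  5u + 2v + s2 = 52
  2u + 5v + s3 = 51
  u + 3v + s4 = 33
  4u + 4v + s5 = 65
  u, v, s1, s2, s3, s4, s5 ≥ 0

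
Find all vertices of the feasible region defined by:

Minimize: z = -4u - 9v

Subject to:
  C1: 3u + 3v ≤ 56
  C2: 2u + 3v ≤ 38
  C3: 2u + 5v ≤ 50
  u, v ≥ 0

(0, 0), (18.67, 0), (18, 0.6667), (10, 6), (0, 10)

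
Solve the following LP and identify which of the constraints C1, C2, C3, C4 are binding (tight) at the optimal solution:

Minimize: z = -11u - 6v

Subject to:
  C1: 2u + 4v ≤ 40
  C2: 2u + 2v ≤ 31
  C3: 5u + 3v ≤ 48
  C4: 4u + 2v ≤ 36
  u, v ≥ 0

At u = 6, v = 6, compute slack b - a·x for each constraint:
  C1: 40 − 36 = 4  (slack)
  C2: 31 − 24 = 7  (slack)
  C3: 48 − 48 = 0  (binding)
  C4: 36 − 36 = 0  (binding)

Optimal: u = 6, v = 6
Binding: C3, C4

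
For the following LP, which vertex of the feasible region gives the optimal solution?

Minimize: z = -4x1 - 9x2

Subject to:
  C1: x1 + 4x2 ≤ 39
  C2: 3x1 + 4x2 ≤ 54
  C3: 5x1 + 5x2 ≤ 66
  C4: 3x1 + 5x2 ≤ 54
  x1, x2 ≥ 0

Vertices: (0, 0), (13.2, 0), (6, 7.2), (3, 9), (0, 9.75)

Evaluate the objective at each vertex of the feasible region:
  z(0, 0) = 0
  z(13.2, 0) = -52.8
  z(6, 7.2) = -88.8
  z(3, 9) = -93  ←
  z(0, 9.75) = -87.75
The minimum is at x1 = 3, x2 = 9.

(3, 9)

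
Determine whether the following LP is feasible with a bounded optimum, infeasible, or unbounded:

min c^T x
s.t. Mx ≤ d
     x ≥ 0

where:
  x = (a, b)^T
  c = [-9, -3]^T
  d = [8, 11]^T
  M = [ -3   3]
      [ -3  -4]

Unbounded (objective can decrease without bound)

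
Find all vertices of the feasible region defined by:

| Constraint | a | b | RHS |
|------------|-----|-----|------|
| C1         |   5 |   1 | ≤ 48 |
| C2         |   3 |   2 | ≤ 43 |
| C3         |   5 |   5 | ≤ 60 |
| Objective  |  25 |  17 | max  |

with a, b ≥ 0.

(0, 0), (9.6, 0), (9, 3), (0, 12)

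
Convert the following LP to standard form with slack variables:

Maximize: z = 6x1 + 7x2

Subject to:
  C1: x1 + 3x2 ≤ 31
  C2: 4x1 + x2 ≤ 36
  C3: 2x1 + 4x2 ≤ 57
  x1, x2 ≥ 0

max z = 6x1 + 7x2

s.t.
  x1 + 3x2 + s1 = 31
  4x1 + x2 + s2 = 36
  2x1 + 4x2 + s3 = 57
  x1, x2, s1, s2, s3 ≥ 0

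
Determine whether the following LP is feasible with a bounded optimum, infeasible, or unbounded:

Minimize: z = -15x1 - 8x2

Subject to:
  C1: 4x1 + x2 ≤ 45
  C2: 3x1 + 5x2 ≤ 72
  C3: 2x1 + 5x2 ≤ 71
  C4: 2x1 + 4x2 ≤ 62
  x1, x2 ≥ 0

Feasible with a bounded optimal solution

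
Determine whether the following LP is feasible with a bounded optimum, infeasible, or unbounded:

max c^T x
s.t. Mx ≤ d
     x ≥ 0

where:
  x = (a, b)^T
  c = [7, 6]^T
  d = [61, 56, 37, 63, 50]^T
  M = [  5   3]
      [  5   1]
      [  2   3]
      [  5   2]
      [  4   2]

Feasible with a bounded optimal solution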